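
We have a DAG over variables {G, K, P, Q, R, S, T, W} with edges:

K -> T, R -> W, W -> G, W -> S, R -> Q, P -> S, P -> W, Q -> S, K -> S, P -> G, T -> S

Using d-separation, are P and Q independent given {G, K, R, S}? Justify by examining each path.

Enumerating the 6 paths from P to Q and testing each for blocking by {G, K, R, S}:
  1. P → S ← W ← R → Q — S:collider[open]; W:chain[open]; R:fork[blocks] ⇒ blocked
  2. P → S ← Q — S:collider[open] ⇒ active
  3. P → G ← W → S ← Q — G:collider[open]; W:fork[open]; S:collider[open] ⇒ active
  4. P → G ← W ← R → Q — G:collider[open]; W:chain[open]; R:fork[blocks] ⇒ blocked
  5. P → W → S ← Q — W:chain[open]; S:collider[open] ⇒ active
  6. P → W ← R → Q — W:collider[open]; R:fork[blocks] ⇒ blocked
At least one path is unblocked, so d-separation fails.

No — P and Q are not d-separated given {G, K, R, S}.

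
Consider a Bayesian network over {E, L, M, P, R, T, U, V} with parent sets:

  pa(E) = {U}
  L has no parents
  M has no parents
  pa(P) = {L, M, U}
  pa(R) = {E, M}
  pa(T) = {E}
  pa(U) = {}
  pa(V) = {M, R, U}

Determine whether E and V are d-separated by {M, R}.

No

There are 6 undirected paths between E and V; checking each against the conditioning set {M, R}:
Path 1: E → R ← M → P ← U → V
  M is a fork here and M is conditioned on, so the path is blocked at M.
Path 2: E → R ← M → V
  M is a fork here and M is conditioned on, so the path is blocked at M.
Path 3: E → R → V
  R is a chain here and R is conditioned on, so the path is blocked at R.
Path 4: E ← U → P ← M → R → V
  P is a collider here and neither P nor any of its descendants is conditioned on, so the collider stays closed — the path is blocked at P.
Path 5: E ← U → P ← M → V
  P is a collider here and neither P nor any of its descendants is conditioned on, so the collider stays closed — the path is blocked at P.
Path 6: E ← U → V
  U is a fork and U is not conditioned on — no node blocks this path, so it is active.
At least one path is unblocked, so d-separation fails.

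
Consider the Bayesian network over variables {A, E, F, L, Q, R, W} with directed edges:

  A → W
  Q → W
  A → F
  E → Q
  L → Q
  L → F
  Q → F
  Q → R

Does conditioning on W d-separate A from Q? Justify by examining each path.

No — A and Q are not d-separated given {W}.

Enumerating the 3 paths from A to Q and testing each for blocking by {W}:
Path 1: A → W ← Q
  W is a collider and W is conditioned on, which opens it — no node blocks this path, so it is active.
Path 2: A → F ← L → Q
  F is a collider here and neither F nor any of its descendants is conditioned on, so the collider stays closed — the path is blocked at F.
Path 3: A → F ← Q
  F is a collider here and neither F nor any of its descendants is conditioned on, so the collider stays closed — the path is blocked at F.
Because an active path exists, A and Q are not d-separated.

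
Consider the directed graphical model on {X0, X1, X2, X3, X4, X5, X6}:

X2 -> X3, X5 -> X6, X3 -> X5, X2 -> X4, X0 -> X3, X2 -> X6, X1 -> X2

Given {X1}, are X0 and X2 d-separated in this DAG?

Yes

There are 2 undirected paths between X0 and X2; checking each against the conditioning set {X1}:
Path 1: X0 → X3 ← X2
  X3 is a collider here and neither X3 nor any of its descendants is conditioned on, so the collider stays closed — the path is blocked at X3.
Path 2: X0 → X3 → X5 → X6 ← X2
  X6 is a collider here and neither X6 nor any of its descendants is conditioned on, so the collider stays closed — the path is blocked at X6.
Every path is blocked, so X0 and X2 are d-separated given {X1}.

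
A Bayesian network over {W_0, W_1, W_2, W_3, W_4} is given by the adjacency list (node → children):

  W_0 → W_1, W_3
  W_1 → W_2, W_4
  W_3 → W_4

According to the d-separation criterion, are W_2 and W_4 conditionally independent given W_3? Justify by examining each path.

2 paths connect W_2 and W_4; each must be blocked for d-separation to hold:
Path 1: W_2 ← W_1 → W_4
  W_1 is a fork and W_1 is not conditioned on — no node blocks this path, so it is active.
Path 2: W_2 ← W_1 ← W_0 → W_3 → W_4
  W_3 is a chain here and W_3 is conditioned on, so the path is blocked at W_3.
Because an active path exists, W_2 and W_4 are not d-separated.

No — W_2 and W_4 are not d-separated given {W_3}.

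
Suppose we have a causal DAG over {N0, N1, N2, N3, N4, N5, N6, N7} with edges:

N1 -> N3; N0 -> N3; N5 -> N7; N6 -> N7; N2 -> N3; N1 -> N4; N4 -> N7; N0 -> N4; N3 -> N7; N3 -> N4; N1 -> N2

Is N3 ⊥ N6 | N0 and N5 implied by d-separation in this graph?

Yes — N3 and N6 are d-separated given {N0, N5}.

5 paths connect N3 and N6; each must be blocked for d-separation to hold:
Path 1: N3 ← N0 → N4 → N7 ← N6
  N0 is a fork here and N0 is conditioned on, so the path is blocked at N0.
Path 2: N3 ← N1 → N4 → N7 ← N6
  N7 is a collider here and neither N7 nor any of its descendants is conditioned on, so the collider stays closed — the path is blocked at N7.
Path 3: N3 → N7 ← N6
  N7 is a collider here and neither N7 nor any of its descendants is conditioned on, so the collider stays closed — the path is blocked at N7.
Path 4: N3 → N4 → N7 ← N6
  N7 is a collider here and neither N7 nor any of its descendants is conditioned on, so the collider stays closed — the path is blocked at N7.
Path 5: N3 ← N2 ← N1 → N4 → N7 ← N6
  N7 is a collider here and neither N7 nor any of its descendants is conditioned on, so the collider stays closed — the path is blocked at N7.
Since every path is blocked, d-separation holds.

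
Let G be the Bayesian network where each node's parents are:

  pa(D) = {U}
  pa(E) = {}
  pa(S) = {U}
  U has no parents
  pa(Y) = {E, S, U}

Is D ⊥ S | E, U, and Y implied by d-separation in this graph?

Yes — D and S are d-separated given {E, U, Y}.

2 paths connect D and S; each must be blocked for d-separation to hold:
Path 1: D ← U → Y ← S
  U is a fork here and U is conditioned on, so the path is blocked at U.
Path 2: D ← U → S
  U is a fork here and U is conditioned on, so the path is blocked at U.
All paths are blocked; D ⊥ S | {E, U, Y} holds.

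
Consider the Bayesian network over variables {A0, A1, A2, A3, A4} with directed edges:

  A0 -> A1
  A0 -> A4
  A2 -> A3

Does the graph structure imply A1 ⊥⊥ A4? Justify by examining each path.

No — A1 and A4 are not d-separated given ∅.

Only one path connects A1 and A4:
Path 1: A1 ← A0 → A4
  A0 is a fork and A0 is not conditioned on — no node blocks this path, so it is active.
Because an active path exists, A1 and A4 are not d-separated.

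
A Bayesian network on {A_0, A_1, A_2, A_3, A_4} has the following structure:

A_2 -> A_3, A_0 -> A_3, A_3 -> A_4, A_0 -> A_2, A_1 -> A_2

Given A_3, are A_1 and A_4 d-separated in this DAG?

We examine all 2 paths between A_1 and A_4:
Path 1: A_1 → A_2 ← A_0 → A_3 → A_4
  A_3 is a chain here and A_3 is conditioned on, so the path is blocked at A_3.
Path 2: A_1 → A_2 → A_3 → A_4
  A_3 is a chain here and A_3 is conditioned on, so the path is blocked at A_3.
Since every path is blocked, d-separation holds.

Yes — A_1 and A_4 are d-separated given {A_3}.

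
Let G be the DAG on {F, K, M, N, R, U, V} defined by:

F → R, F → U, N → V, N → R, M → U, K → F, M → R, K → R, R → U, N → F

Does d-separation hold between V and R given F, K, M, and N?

Yes

We examine all 5 paths between V and R:
Path 1: V ← N → R
  N is a fork here and N is conditioned on, so the path is blocked at N.
Path 2: V ← N → F → U ← M → R
  N is a fork here and N is conditioned on, so the path is blocked at N.
Path 3: V ← N → F → U ← R
  N is a fork here and N is conditioned on, so the path is blocked at N.
Path 4: V ← N → F → R
  N is a fork here and N is conditioned on, so the path is blocked at N.
Path 5: V ← N → F ← K → R
  N is a fork here and N is conditioned on, so the path is blocked at N.
All paths are blocked; V ⊥ R | {F, K, M, N} holds.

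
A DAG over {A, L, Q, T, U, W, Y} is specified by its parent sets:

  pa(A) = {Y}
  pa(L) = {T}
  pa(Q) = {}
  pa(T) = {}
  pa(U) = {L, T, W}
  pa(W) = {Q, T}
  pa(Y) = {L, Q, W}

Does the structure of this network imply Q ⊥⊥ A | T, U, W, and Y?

Yes

6 paths connect Q and A; each must be blocked for d-separation to hold:
  1. Q → Y → A — Y:chain[blocks] ⇒ blocked
  2. Q → W → U ← L → Y → A — W:chain[blocks]; U:collider[open]; L:fork[open]; Y:chain[blocks] ⇒ blocked
  3. Q → W → U ← T → L → Y → A — W:chain[blocks]; U:collider[open]; T:fork[blocks]; L:chain[open]; Y:chain[blocks] ⇒ blocked
  4. Q → W → Y → A — W:chain[blocks]; Y:chain[blocks] ⇒ blocked
  5. Q → W ← T → U ← L → Y → A — W:collider[open]; T:fork[blocks]; U:collider[open]; L:fork[open]; Y:chain[blocks] ⇒ blocked
  6. Q → W ← T → L → Y → A — W:collider[open]; T:fork[blocks]; L:chain[open]; Y:chain[blocks] ⇒ blocked
Every path is blocked, so Q and A are d-separated given {T, U, W, Y}.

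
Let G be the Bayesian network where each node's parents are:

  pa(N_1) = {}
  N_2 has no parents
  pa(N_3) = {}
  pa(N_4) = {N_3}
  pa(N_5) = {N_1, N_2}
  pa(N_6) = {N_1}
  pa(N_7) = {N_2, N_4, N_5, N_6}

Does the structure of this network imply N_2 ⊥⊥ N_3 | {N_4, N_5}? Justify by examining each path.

Yes

There are 3 undirected paths between N_2 and N_3; checking each against the conditioning set {N_4, N_5}:
Path 1: N_2 → N_7 ← N_4 ← N_3
  N_7 is a collider here and neither N_7 nor any of its descendants is conditioned on, so the collider stays closed — the path is blocked at N_7.
Path 2: N_2 → N_5 → N_7 ← N_4 ← N_3
  N_5 is a chain here and N_5 is conditioned on, so the path is blocked at N_5.
Path 3: N_2 → N_5 ← N_1 → N_6 → N_7 ← N_4 ← N_3
  N_7 is a collider here and neither N_7 nor any of its descendants is conditioned on, so the collider stays closed — the path is blocked at N_7.
All paths are blocked; N_2 ⊥ N_3 | {N_4, N_5} holds.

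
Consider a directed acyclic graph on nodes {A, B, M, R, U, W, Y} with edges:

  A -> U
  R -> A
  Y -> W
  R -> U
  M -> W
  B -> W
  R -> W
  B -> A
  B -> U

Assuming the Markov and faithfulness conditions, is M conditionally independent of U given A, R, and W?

Enumerating the 6 paths from M to U and testing each for blocking by {A, R, W}:
  1. M → W ← B → U — W:collider[open]; B:fork[open] ⇒ active
  2. M → W ← B → A → U — W:collider[open]; B:fork[open]; A:chain[blocks] ⇒ blocked
  3. M → W ← B → A ← R → U — W:collider[open]; B:fork[open]; A:collider[open]; R:fork[blocks] ⇒ blocked
  4. M → W ← R → U — W:collider[open]; R:fork[blocks] ⇒ blocked
  5. M → W ← R → A ← B → U — W:collider[open]; R:fork[blocks]; A:collider[open]; B:fork[open] ⇒ blocked
  6. M → W ← R → A → U — W:collider[open]; R:fork[blocks]; A:chain[blocks] ⇒ blocked
At least one path is unblocked, so d-separation fails.

No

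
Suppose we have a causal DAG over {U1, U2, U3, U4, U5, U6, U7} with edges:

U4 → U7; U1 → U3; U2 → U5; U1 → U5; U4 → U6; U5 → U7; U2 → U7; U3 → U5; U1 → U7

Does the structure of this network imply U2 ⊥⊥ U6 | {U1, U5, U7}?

No — U2 and U6 are not d-separated given {U1, U5, U7}.

We examine all 4 paths between U2 and U6:
Path 1: U2 → U5 → U7 ← U4 → U6
  U5 is a chain here and U5 is conditioned on, so the path is blocked at U5.
Path 2: U2 → U5 ← U1 → U7 ← U4 → U6
  U1 is a fork here and U1 is conditioned on, so the path is blocked at U1.
Path 3: U2 → U5 ← U3 ← U1 → U7 ← U4 → U6
  U1 is a fork here and U1 is conditioned on, so the path is blocked at U1.
Path 4: U2 → U7 ← U4 → U6
  U7 is a collider and U7 is conditioned on, which opens it; U4 is a fork and U4 is not conditioned on — no node blocks this path, so it is active.
Because an active path exists, U2 and U6 are not d-separated.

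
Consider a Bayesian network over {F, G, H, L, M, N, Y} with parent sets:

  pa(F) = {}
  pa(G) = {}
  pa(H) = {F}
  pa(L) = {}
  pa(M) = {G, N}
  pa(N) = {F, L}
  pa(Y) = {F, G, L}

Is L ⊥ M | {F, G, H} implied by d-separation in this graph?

No — L and M are not d-separated given {F, G, H}.

There are 4 undirected paths between L and M; checking each against the conditioning set {F, G, H}:
  1. L → N → M — N:chain[open] ⇒ active
  2. L → N ← F → Y ← G → M — N:collider[blocks]; F:fork[blocks]; Y:collider[blocks]; G:fork[blocks] ⇒ blocked
  3. L → Y ← G → M — Y:collider[blocks]; G:fork[blocks] ⇒ blocked
  4. L → Y ← F → N → M — Y:collider[blocks]; F:fork[blocks]; N:chain[open] ⇒ blocked
Since the path L → N → M is active, L and M are not d-separated given {F, G, H}.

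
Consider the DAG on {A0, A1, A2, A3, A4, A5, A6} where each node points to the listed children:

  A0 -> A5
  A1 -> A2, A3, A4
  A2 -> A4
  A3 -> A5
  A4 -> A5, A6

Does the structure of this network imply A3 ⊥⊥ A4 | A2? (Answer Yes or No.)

No

There are 3 undirected paths between A3 and A4; checking each against the conditioning set {A2}:
Path 1: A3 ← A1 → A2 → A4
  A2 is a chain here and A2 is conditioned on, so the path is blocked at A2.
Path 2: A3 ← A1 → A4
  A1 is a fork and A1 is not conditioned on — no node blocks this path, so it is active.
Path 3: A3 → A5 ← A4
  A5 is a collider here and neither A5 nor any of its descendants is conditioned on, so the collider stays closed — the path is blocked at A5.
Because an active path exists, A3 and A4 are not d-separated.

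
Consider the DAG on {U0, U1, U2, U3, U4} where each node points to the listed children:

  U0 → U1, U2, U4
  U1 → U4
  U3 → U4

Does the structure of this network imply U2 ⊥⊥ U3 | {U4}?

No

2 paths connect U2 and U3; each must be blocked for d-separation to hold:
Path 1: U2 ← U0 → U1 → U4 ← U3
  U0 is a fork and U0 is not conditioned on; U1 is a chain and U1 is not conditioned on; U4 is a collider and U4 is conditioned on, which opens it — no node blocks this path, so it is active.
Path 2: U2 ← U0 → U4 ← U3
  U0 is a fork and U0 is not conditioned on; U4 is a collider and U4 is conditioned on, which opens it — no node blocks this path, so it is active.
Because an active path exists, U2 and U3 are not d-separated.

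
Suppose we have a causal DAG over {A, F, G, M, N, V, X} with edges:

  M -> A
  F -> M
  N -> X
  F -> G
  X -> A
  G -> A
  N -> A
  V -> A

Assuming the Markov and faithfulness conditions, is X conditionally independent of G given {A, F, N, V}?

There are 4 undirected paths between X and G; checking each against the conditioning set {A, F, N, V}:
Path 1: X ← N → A ← G
  N is a fork here and N is conditioned on, so the path is blocked at N.
Path 2: X ← N → A ← M ← F → G
  N is a fork here and N is conditioned on, so the path is blocked at N.
Path 3: X → A ← G
  A is a collider and A is conditioned on, which opens it — no node blocks this path, so it is active.
Path 4: X → A ← M ← F → G
  F is a fork here and F is conditioned on, so the path is blocked at F.
Because an active path exists, X and G are not d-separated.

No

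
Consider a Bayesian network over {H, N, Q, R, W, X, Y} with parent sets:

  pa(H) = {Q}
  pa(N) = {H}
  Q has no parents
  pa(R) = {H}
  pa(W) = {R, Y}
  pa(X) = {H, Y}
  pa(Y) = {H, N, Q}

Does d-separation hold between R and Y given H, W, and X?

No

Enumerating the 5 paths from R to Y and testing each for blocking by {H, W, X}:
  1. R → W ← Y — W:collider[open] ⇒ active
  2. R ← H → X ← Y — H:fork[blocks]; X:collider[open] ⇒ blocked
  3. R ← H ← Q → Y — H:chain[blocks]; Q:fork[open] ⇒ blocked
  4. R ← H → N → Y — H:fork[blocks]; N:chain[open] ⇒ blocked
  5. R ← H → Y — H:fork[blocks] ⇒ blocked
At least one path is unblocked, so d-separation fails.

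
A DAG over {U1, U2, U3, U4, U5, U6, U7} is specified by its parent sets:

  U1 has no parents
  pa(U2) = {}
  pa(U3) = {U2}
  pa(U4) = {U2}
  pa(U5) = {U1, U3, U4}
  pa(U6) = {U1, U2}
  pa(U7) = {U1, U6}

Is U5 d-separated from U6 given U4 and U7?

4 paths connect U5 and U6; each must be blocked for d-separation to hold:
Path 1: U5 ← U4 ← U2 → U6
  U4 is a chain here and U4 is conditioned on, so the path is blocked at U4.
Path 2: U5 ← U1 → U6
  U1 is a fork and U1 is not conditioned on — no node blocks this path, so it is active.
Path 3: U5 ← U1 → U7 ← U6
  U1 is a fork and U1 is not conditioned on; U7 is a collider and U7 is conditioned on, which opens it — no node blocks this path, so it is active.
Path 4: U5 ← U3 ← U2 → U6
  U3 is a chain and U3 is not conditioned on; U2 is a fork and U2 is not conditioned on — no node blocks this path, so it is active.
At least one path is unblocked, so d-separation fails.

No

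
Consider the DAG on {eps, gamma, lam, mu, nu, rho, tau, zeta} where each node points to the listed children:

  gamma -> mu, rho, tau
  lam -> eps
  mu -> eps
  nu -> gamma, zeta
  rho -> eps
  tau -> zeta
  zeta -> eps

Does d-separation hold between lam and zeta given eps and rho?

No

5 paths connect lam and zeta; each must be blocked for d-separation to hold:
Path 1: lam → eps ← mu ← gamma ← nu → zeta
  eps is a collider and eps is conditioned on, which opens it; mu is a chain and mu is not conditioned on; gamma is a chain and gamma is not conditioned on; nu is a fork and nu is not conditioned on — no node blocks this path, so it is active.
Path 2: lam → eps ← mu ← gamma → tau → zeta
  eps is a collider and eps is conditioned on, which opens it; mu is a chain and mu is not conditioned on; gamma is a fork and gamma is not conditioned on; tau is a chain and tau is not conditioned on — no node blocks this path, so it is active.
Path 3: lam → eps ← zeta
  eps is a collider and eps is conditioned on, which opens it — no node blocks this path, so it is active.
Path 4: lam → eps ← rho ← gamma ← nu → zeta
  rho is a chain here and rho is conditioned on, so the path is blocked at rho.
Path 5: lam → eps ← rho ← gamma → tau → zeta
  rho is a chain here and rho is conditioned on, so the path is blocked at rho.
Since the path lam → eps ← mu ← gamma ← nu → zeta is active, lam and zeta are not d-separated given {eps, rho}.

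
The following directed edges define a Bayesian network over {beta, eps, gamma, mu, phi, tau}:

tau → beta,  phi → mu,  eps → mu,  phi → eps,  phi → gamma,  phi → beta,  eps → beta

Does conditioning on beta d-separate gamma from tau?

There are 3 undirected paths between gamma and tau; checking each against the conditioning set {beta}:
  1. gamma ← phi → eps → beta ← tau — phi:fork[open]; eps:chain[open]; beta:collider[open] ⇒ active
  2. gamma ← phi → beta ← tau — phi:fork[open]; beta:collider[open] ⇒ active
  3. gamma ← phi → mu ← eps → beta ← tau — phi:fork[open]; mu:collider[blocks]; eps:fork[open]; beta:collider[open] ⇒ blocked
Since the path gamma ← phi → eps → beta ← tau is active, gamma and tau are not d-separated given {beta}.

No — gamma and tau are not d-separated given {beta}.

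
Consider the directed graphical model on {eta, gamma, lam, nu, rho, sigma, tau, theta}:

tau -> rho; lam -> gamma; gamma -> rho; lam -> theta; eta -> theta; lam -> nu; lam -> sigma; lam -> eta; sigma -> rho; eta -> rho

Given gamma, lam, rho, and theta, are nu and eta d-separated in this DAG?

Yes

There are 4 undirected paths between nu and eta; checking each against the conditioning set {gamma, lam, rho, theta}:
Path 1: nu ← lam → eta
  lam is a fork here and lam is conditioned on, so the path is blocked at lam.
Path 2: nu ← lam → sigma → rho ← eta
  lam is a fork here and lam is conditioned on, so the path is blocked at lam.
Path 3: nu ← lam → theta ← eta
  lam is a fork here and lam is conditioned on, so the path is blocked at lam.
Path 4: nu ← lam → gamma → rho ← eta
  lam is a fork here and lam is conditioned on, so the path is blocked at lam.
Every path is blocked, so nu and eta are d-separated given {gamma, lam, rho, theta}.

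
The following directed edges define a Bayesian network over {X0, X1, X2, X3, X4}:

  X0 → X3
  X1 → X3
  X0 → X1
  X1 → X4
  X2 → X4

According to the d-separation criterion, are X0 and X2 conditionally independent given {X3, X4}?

There are 2 undirected paths between X0 and X2; checking each against the conditioning set {X3, X4}:
Path 1: X0 → X1 → X4 ← X2
  X1 is a chain and X1 is not conditioned on; X4 is a collider and X4 is conditioned on, which opens it — no node blocks this path, so it is active.
Path 2: X0 → X3 ← X1 → X4 ← X2
  X3 is a collider and X3 is conditioned on, which opens it; X1 is a fork and X1 is not conditioned on; X4 is a collider and X4 is conditioned on, which opens it — no node blocks this path, so it is active.
Since the path X0 → X1 → X4 ← X2 is active, X0 and X2 are not d-separated given {X3, X4}.

No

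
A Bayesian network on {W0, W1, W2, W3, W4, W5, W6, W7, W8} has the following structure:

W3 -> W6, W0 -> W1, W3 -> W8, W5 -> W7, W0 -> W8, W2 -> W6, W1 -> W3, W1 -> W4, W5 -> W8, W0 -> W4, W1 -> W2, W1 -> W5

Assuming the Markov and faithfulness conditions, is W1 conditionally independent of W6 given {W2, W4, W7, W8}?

5 paths connect W1 and W6; each must be blocked for d-separation to hold:
  1. W1 → W5 → W8 ← W3 → W6 — W5:chain[open]; W8:collider[open]; W3:fork[open] ⇒ active
  2. W1 → W4 ← W0 → W8 ← W3 → W6 — W4:collider[open]; W0:fork[open]; W8:collider[open]; W3:fork[open] ⇒ active
  3. W1 ← W0 → W8 ← W3 → W6 — W0:fork[open]; W8:collider[open]; W3:fork[open] ⇒ active
  4. W1 → W3 → W6 — W3:chain[open] ⇒ active
  5. W1 → W2 → W6 — W2:chain[blocks] ⇒ blocked
Because an active path exists, W1 and W6 are not d-separated.

No — W1 and W6 are not d-separated given {W2, W4, W7, W8}.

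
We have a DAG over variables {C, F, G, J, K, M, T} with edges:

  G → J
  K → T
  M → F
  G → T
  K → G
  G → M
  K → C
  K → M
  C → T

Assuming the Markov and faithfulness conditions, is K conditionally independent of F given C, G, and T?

We examine all 4 paths between K and F:
  1. K → G → M → F — G:chain[blocks]; M:chain[open] ⇒ blocked
  2. K → M → F — M:chain[open] ⇒ active
  3. K → T ← G → M → F — T:collider[open]; G:fork[blocks]; M:chain[open] ⇒ blocked
  4. K → C → T ← G → M → F — C:chain[blocks]; T:collider[open]; G:fork[blocks]; M:chain[open] ⇒ blocked
Because an active path exists, K and F are not d-separated.

No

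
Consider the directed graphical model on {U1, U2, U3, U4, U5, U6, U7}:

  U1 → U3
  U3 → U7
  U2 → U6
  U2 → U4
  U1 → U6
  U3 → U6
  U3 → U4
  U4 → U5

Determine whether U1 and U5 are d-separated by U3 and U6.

No — U1 and U5 are not d-separated given {U3, U6}.

4 paths connect U1 and U5; each must be blocked for d-separation to hold:
Path 1: U1 → U6 ← U2 → U4 → U5
  U6 is a collider and U6 is conditioned on, which opens it; U2 is a fork and U2 is not conditioned on; U4 is a chain and U4 is not conditioned on — no node blocks this path, so it is active.
Path 2: U1 → U6 ← U3 → U4 → U5
  U3 is a fork here and U3 is conditioned on, so the path is blocked at U3.
Path 3: U1 → U3 → U4 → U5
  U3 is a chain here and U3 is conditioned on, so the path is blocked at U3.
Path 4: U1 → U3 → U6 ← U2 → U4 → U5
  U3 is a chain here and U3 is conditioned on, so the path is blocked at U3.
Because an active path exists, U1 and U5 are not d-separated.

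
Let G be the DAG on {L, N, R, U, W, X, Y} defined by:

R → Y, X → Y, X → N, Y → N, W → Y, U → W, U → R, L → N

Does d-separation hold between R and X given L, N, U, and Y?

We examine all 4 paths between R and X:
Path 1: R ← U → W → Y → N ← X
  U is a fork here and U is conditioned on, so the path is blocked at U.
Path 2: R ← U → W → Y ← X
  U is a fork here and U is conditioned on, so the path is blocked at U.
Path 3: R → Y → N ← X
  Y is a chain here and Y is conditioned on, so the path is blocked at Y.
Path 4: R → Y ← X
  Y is a collider and Y is conditioned on, which opens it — no node blocks this path, so it is active.
Since the path R → Y ← X is active, R and X are not d-separated given {L, N, U, Y}.

No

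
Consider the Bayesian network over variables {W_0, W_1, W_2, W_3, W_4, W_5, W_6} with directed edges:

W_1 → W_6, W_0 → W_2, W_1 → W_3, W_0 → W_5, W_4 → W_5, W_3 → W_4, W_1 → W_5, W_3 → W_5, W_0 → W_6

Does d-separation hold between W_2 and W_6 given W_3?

No

4 paths connect W_2 and W_6; each must be blocked for d-separation to hold:
Path 1: W_2 ← W_0 → W_6
  W_0 is a fork and W_0 is not conditioned on — no node blocks this path, so it is active.
Path 2: W_2 ← W_0 → W_5 ← W_1 → W_6
  W_5 is a collider here and neither W_5 nor any of its descendants is conditioned on, so the collider stays closed — the path is blocked at W_5.
Path 3: W_2 ← W_0 → W_5 ← W_3 ← W_1 → W_6
  W_5 is a collider here and neither W_5 nor any of its descendants is conditioned on, so the collider stays closed — the path is blocked at W_5.
Path 4: W_2 ← W_0 → W_5 ← W_4 ← W_3 ← W_1 → W_6
  W_5 is a collider here and neither W_5 nor any of its descendants is conditioned on, so the collider stays closed — the path is blocked at W_5.
Because an active path exists, W_2 and W_6 are not d-separated.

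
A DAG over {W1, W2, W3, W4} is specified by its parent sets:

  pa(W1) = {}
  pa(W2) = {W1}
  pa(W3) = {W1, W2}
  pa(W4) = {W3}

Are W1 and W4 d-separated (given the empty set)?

Enumerating the 2 paths from W1 to W4 and testing each for blocking by ∅:
Path 1: W1 → W2 → W3 → W4
  W2 is a chain and W2 is not conditioned on; W3 is a chain and W3 is not conditioned on — no node blocks this path, so it is active.
Path 2: W1 → W3 → W4
  W3 is a chain and W3 is not conditioned on — no node blocks this path, so it is active.
Because an active path exists, W1 and W4 are not d-separated.

No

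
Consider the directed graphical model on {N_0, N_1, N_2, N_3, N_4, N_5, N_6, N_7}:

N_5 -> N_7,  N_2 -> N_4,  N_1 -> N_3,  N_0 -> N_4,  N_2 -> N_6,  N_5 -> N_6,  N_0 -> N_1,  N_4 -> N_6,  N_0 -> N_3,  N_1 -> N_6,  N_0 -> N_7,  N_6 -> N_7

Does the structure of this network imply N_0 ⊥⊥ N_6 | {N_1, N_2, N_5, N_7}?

There are 6 undirected paths between N_0 and N_6; checking each against the conditioning set {N_1, N_2, N_5, N_7}:
Path 1: N_0 → N_7 ← N_6
  N_7 is a collider and N_7 is conditioned on, which opens it — no node blocks this path, so it is active.
Path 2: N_0 → N_7 ← N_5 → N_6
  N_5 is a fork here and N_5 is conditioned on, so the path is blocked at N_5.
Path 3: N_0 → N_1 → N_6
  N_1 is a chain here and N_1 is conditioned on, so the path is blocked at N_1.
Path 4: N_0 → N_4 → N_6
  N_4 is a chain and N_4 is not conditioned on — no node blocks this path, so it is active.
Path 5: N_0 → N_4 ← N_2 → N_6
  N_2 is a fork here and N_2 is conditioned on, so the path is blocked at N_2.
Path 6: N_0 → N_3 ← N_1 → N_6
  N_3 is a collider here and neither N_3 nor any of its descendants is conditioned on, so the collider stays closed — the path is blocked at N_3.
At least one path is unblocked, so d-separation fails.

No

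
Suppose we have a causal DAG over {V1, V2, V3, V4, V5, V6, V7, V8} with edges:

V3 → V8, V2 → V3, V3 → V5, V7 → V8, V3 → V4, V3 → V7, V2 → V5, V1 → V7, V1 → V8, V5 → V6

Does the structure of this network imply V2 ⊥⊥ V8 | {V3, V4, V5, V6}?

Yes

We examine all 6 paths between V2 and V8:
Path 1: V2 → V5 ← V3 → V8
  V3 is a fork here and V3 is conditioned on, so the path is blocked at V3.
Path 2: V2 → V5 ← V3 → V7 → V8
  V3 is a fork here and V3 is conditioned on, so the path is blocked at V3.
Path 3: V2 → V5 ← V3 → V7 ← V1 → V8
  V3 is a fork here and V3 is conditioned on, so the path is blocked at V3.
Path 4: V2 → V3 → V8
  V3 is a chain here and V3 is conditioned on, so the path is blocked at V3.
Path 5: V2 → V3 → V7 → V8
  V3 is a chain here and V3 is conditioned on, so the path is blocked at V3.
Path 6: V2 → V3 → V7 ← V1 → V8
  V3 is a chain here and V3 is conditioned on, so the path is blocked at V3.
Since every path is blocked, d-separation holds.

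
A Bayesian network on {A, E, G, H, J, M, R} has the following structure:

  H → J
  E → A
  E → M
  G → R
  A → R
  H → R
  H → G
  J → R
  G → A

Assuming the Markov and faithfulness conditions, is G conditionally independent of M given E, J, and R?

Yes — G and M are d-separated given {E, J, R}.

We examine all 4 paths between G and M:
  1. G → A ← E → M — A:collider[open]; E:fork[blocks] ⇒ blocked
  2. G → R ← A ← E → M — R:collider[open]; A:chain[open]; E:fork[blocks] ⇒ blocked
  3. G ← H → J → R ← A ← E → M — H:fork[open]; J:chain[blocks]; R:collider[open]; A:chain[open]; E:fork[blocks] ⇒ blocked
  4. G ← H → R ← A ← E → M — H:fork[open]; R:collider[open]; A:chain[open]; E:fork[blocks] ⇒ blocked
Since every path is blocked, d-separation holds.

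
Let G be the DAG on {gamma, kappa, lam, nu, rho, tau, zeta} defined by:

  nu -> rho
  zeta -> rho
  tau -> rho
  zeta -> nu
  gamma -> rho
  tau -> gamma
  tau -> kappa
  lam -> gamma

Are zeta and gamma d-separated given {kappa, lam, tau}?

Yes — zeta and gamma are d-separated given {kappa, lam, tau}.

Enumerating the 4 paths from zeta to gamma and testing each for blocking by {kappa, lam, tau}:
  1. zeta → rho ← tau → gamma — rho:collider[blocks]; tau:fork[blocks] ⇒ blocked
  2. zeta → rho ← gamma — rho:collider[blocks] ⇒ blocked
  3. zeta → nu → rho ← tau → gamma — nu:chain[open]; rho:collider[blocks]; tau:fork[blocks] ⇒ blocked
  4. zeta → nu → rho ← gamma — nu:chain[open]; rho:collider[blocks] ⇒ blocked
Since every path is blocked, d-separation holds.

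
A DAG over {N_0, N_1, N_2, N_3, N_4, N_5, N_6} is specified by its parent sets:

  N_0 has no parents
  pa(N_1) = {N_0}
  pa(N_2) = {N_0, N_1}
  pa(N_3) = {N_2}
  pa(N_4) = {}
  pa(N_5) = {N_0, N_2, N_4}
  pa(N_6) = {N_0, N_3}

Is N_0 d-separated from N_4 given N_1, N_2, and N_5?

No

4 paths connect N_0 and N_4; each must be blocked for d-separation to hold:
  1. N_0 → N_2 → N_5 ← N_4 — N_2:chain[blocks]; N_5:collider[open] ⇒ blocked
  2. N_0 → N_5 ← N_4 — N_5:collider[open] ⇒ active
  3. N_0 → N_6 ← N_3 ← N_2 → N_5 ← N_4 — N_6:collider[blocks]; N_3:chain[open]; N_2:fork[blocks]; N_5:collider[open] ⇒ blocked
  4. N_0 → N_1 → N_2 → N_5 ← N_4 — N_1:chain[blocks]; N_2:chain[blocks]; N_5:collider[open] ⇒ blocked
Since the path N_0 → N_5 ← N_4 is active, N_0 and N_4 are not d-separated given {N_1, N_2, N_5}.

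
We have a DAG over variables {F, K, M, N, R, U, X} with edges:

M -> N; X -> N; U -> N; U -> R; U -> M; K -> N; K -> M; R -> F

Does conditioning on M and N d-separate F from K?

Enumerating the 4 paths from F to K and testing each for blocking by {M, N}:
  1. F ← R ← U → M → N ← K — R:chain[open]; U:fork[open]; M:chain[blocks]; N:collider[open] ⇒ blocked
  2. F ← R ← U → M ← K — R:chain[open]; U:fork[open]; M:collider[open] ⇒ active
  3. F ← R ← U → N ← M ← K — R:chain[open]; U:fork[open]; N:collider[open]; M:chain[blocks] ⇒ blocked
  4. F ← R ← U → N ← K — R:chain[open]; U:fork[open]; N:collider[open] ⇒ active
Since the path F ← R ← U → M ← K is active, F and K are not d-separated given {M, N}.

No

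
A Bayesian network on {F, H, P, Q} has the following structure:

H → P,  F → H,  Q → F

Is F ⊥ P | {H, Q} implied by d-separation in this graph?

The only undirected path from F to P is:
  1. F → H → P — H:chain[blocks] ⇒ blocked
Every path is blocked, so F and P are d-separated given {H, Q}.

Yes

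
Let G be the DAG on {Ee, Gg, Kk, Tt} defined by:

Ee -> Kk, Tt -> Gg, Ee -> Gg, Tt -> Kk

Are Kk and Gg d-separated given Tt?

No

We examine all 2 paths between Kk and Gg:
  1. Kk ← Tt → Gg — Tt:fork[blocks] ⇒ blocked
  2. Kk ← Ee → Gg — Ee:fork[open] ⇒ active
Because an active path exists, Kk and Gg are not d-separated.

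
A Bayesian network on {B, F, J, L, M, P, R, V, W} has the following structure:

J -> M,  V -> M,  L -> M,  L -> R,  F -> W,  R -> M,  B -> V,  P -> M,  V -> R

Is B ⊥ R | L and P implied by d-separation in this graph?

3 paths connect B and R; each must be blocked for d-separation to hold:
  1. B → V → M ← L → R — V:chain[open]; M:collider[blocks]; L:fork[blocks] ⇒ blocked
  2. B → V → M ← R — V:chain[open]; M:collider[blocks] ⇒ blocked
  3. B → V → R — V:chain[open] ⇒ active
Because an active path exists, B and R are not d-separated.

No — B and R are not d-separated given {L, P}.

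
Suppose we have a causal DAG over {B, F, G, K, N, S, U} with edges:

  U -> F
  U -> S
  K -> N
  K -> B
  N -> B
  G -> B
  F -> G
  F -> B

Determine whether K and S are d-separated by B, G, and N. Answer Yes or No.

4 paths connect K and S; each must be blocked for d-separation to hold:
Path 1: K → N → B ← G ← F ← U → S
  N is a chain here and N is conditioned on, so the path is blocked at N.
Path 2: K → N → B ← F ← U → S
  N is a chain here and N is conditioned on, so the path is blocked at N.
Path 3: K → B ← G ← F ← U → S
  G is a chain here and G is conditioned on, so the path is blocked at G.
Path 4: K → B ← F ← U → S
  B is a collider and B is conditioned on, which opens it; F is a chain and F is not conditioned on; U is a fork and U is not conditioned on — no node blocks this path, so it is active.
At least one path is unblocked, so d-separation fails.

No — K and S are not d-separated given {B, G, N}.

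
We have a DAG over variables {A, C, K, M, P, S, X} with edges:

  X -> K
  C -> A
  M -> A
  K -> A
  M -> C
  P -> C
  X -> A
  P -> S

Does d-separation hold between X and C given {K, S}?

4 paths connect X and C; each must be blocked for d-separation to hold:
Path 1: X → K → A ← C
  K is a chain here and K is conditioned on, so the path is blocked at K.
Path 2: X → K → A ← M → C
  K is a chain here and K is conditioned on, so the path is blocked at K.
Path 3: X → A ← C
  A is a collider here and neither A nor any of its descendants is conditioned on, so the collider stays closed — the path is blocked at A.
Path 4: X → A ← M → C
  A is a collider here and neither A nor any of its descendants is conditioned on, so the collider stays closed — the path is blocked at A.
Since every path is blocked, d-separation holds.

Yes — X and C are d-separated given {K, S}.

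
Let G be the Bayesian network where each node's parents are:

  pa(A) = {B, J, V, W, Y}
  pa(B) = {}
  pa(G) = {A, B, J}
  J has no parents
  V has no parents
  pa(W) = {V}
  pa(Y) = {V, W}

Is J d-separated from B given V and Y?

We examine all 4 paths between J and B:
  1. J → A ← B — A:collider[blocks] ⇒ blocked
  2. J → A → G ← B — A:chain[open]; G:collider[blocks] ⇒ blocked
  3. J → G ← B — G:collider[blocks] ⇒ blocked
  4. J → G ← A ← B — G:collider[blocks]; A:chain[open] ⇒ blocked
Since every path is blocked, d-separation holds.

Yes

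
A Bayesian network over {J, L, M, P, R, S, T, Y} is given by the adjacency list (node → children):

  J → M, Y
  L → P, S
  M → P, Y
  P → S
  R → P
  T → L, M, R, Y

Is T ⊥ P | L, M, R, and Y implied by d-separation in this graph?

There are 6 undirected paths between T and P; checking each against the conditioning set {L, M, R, Y}:
Path 1: T → M → P
  M is a chain here and M is conditioned on, so the path is blocked at M.
Path 2: T → Y ← J → M → P
  M is a chain here and M is conditioned on, so the path is blocked at M.
Path 3: T → Y ← M → P
  M is a fork here and M is conditioned on, so the path is blocked at M.
Path 4: T → R → P
  R is a chain here and R is conditioned on, so the path is blocked at R.
Path 5: T → L → S ← P
  L is a chain here and L is conditioned on, so the path is blocked at L.
Path 6: T → L → P
  L is a chain here and L is conditioned on, so the path is blocked at L.
Every path is blocked, so T and P are d-separated given {L, M, R, Y}.

Yes — T and P are d-separated given {L, M, R, Y}.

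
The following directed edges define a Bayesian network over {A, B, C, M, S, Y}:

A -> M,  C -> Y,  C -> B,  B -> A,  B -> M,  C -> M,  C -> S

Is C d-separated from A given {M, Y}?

No

There are 4 undirected paths between C and A; checking each against the conditioning set {M, Y}:
Path 1: C → M ← A
  M is a collider and M is conditioned on, which opens it — no node blocks this path, so it is active.
Path 2: C → M ← B → A
  M is a collider and M is conditioned on, which opens it; B is a fork and B is not conditioned on — no node blocks this path, so it is active.
Path 3: C → B → M ← A
  B is a chain and B is not conditioned on; M is a collider and M is conditioned on, which opens it — no node blocks this path, so it is active.
Path 4: C → B → A
  B is a chain and B is not conditioned on — no node blocks this path, so it is active.
Because an active path exists, C and A are not d-separated.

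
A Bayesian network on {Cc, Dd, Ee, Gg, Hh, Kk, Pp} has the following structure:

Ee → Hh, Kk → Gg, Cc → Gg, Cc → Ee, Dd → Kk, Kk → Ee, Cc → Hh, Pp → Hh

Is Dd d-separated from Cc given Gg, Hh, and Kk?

Enumerating the 3 paths from Dd to Cc and testing each for blocking by {Gg, Hh, Kk}:
Path 1: Dd → Kk → Gg ← Cc
  Kk is a chain here and Kk is conditioned on, so the path is blocked at Kk.
Path 2: Dd → Kk → Ee ← Cc
  Kk is a chain here and Kk is conditioned on, so the path is blocked at Kk.
Path 3: Dd → Kk → Ee → Hh ← Cc
  Kk is a chain here and Kk is conditioned on, so the path is blocked at Kk.
Since every path is blocked, d-separation holds.

Yes — Dd and Cc are d-separated given {Gg, Hh, Kk}.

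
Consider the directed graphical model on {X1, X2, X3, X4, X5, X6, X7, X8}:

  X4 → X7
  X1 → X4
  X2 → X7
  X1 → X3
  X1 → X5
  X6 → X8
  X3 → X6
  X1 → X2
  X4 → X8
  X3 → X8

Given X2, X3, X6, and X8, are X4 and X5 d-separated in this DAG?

No — X4 and X5 are not d-separated given {X2, X3, X6, X8}.

We examine all 4 paths between X4 and X5:
Path 1: X4 → X8 ← X3 ← X1 → X5
  X3 is a chain here and X3 is conditioned on, so the path is blocked at X3.
Path 2: X4 → X8 ← X6 ← X3 ← X1 → X5
  X6 is a chain here and X6 is conditioned on, so the path is blocked at X6.
Path 3: X4 ← X1 → X5
  X1 is a fork and X1 is not conditioned on — no node blocks this path, so it is active.
Path 4: X4 → X7 ← X2 ← X1 → X5
  X7 is a collider here and neither X7 nor any of its descendants is conditioned on, so the collider stays closed — the path is blocked at X7.
Because an active path exists, X4 and X5 are not d-separated.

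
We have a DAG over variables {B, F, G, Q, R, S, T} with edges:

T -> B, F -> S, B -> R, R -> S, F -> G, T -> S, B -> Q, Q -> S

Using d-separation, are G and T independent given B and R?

Yes

3 paths connect G and T; each must be blocked for d-separation to hold:
Path 1: G ← F → S ← T
  S is a collider here and neither S nor any of its descendants is conditioned on, so the collider stays closed — the path is blocked at S.
Path 2: G ← F → S ← R ← B ← T
  S is a collider here and neither S nor any of its descendants is conditioned on, so the collider stays closed — the path is blocked at S.
Path 3: G ← F → S ← Q ← B ← T
  S is a collider here and neither S nor any of its descendants is conditioned on, so the collider stays closed — the path is blocked at S.
Since every path is blocked, d-separation holds.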